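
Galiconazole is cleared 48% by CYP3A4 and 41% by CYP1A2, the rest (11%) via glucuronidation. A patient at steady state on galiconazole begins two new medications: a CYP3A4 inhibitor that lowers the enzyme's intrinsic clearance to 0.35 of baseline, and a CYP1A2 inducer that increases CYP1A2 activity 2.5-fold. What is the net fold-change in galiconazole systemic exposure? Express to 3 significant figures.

0.767

The CYP3A4 pathway (48% of clearance) drops to 0.35× activity: 0.48 × 0.35 = 0.168.
The CYP1A2 pathway (41% of clearance) rises to 2.5× activity: 0.41 × 2.5 = 1.025.
The remaining 11% of clearance is unaffected.
New clearance relative to baseline: 0.168 + 1.025 + 0.11 = 1.303.
Net systemic exposure ratio = 1 / 1.303 = 0.767.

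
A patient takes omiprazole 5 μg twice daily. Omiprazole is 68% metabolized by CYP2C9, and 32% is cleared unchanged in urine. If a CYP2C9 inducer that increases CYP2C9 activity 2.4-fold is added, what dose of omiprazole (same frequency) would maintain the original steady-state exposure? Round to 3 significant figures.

9.76 μg

The CYP2C9 pathway (68% of clearance) is boosted to 2.4× activity: 0.68 × 2.4 = 1.632.
The remaining 32% of clearance is unaffected.
Relative clearance = 1.632 + 0.32 = 1.952.
To maintain the same steady-state level, dose must scale with clearance: new dose = 5 × 1.952 = 9.76 μg.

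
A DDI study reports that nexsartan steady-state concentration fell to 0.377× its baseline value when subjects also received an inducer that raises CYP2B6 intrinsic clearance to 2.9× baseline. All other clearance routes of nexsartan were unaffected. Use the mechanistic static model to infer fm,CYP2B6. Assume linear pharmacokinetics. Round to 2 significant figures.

0.87

Call the CYP2B6 fraction fm. After the interaction, CL_new/CL_old = fm × 2.9 + (1 − fm).
Steady-state concentration ratio = 1 / (new CL fraction), so new CL fraction = 1 / 0.377 = 2.653.
fm × 2.9 + 1 − fm = 2.653  ⇒  fm × (2.9 − 1) = 1.653  ⇒  fm = 0.87.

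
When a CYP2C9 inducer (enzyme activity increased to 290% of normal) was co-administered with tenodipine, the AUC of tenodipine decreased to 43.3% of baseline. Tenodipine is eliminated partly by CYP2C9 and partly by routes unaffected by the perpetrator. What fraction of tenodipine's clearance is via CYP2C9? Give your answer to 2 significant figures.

Call the CYP2C9 fraction fm. After the interaction, CL_new/CL_old = fm × 2.9 + (1 − fm).
AUC ratio = 1 / (new CL fraction), so new CL fraction = 1 / 0.433 = 2.309.
fm × 2.9 + 1 − fm = 2.309  ⇒  fm × (2.9 − 1) = 1.309  ⇒  fm = 0.69.

0.69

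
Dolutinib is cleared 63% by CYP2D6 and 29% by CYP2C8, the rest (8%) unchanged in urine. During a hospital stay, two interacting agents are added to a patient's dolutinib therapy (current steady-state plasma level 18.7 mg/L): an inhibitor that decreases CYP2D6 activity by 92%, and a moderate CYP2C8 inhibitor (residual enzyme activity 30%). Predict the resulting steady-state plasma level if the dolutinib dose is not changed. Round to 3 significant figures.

86.0 mg/L

The CYP2D6 pathway (63% of clearance) falls to 0.08× activity: 0.63 × 0.08 = 0.0504.
The CYP2C8 pathway (29% of clearance) drops to 0.3× activity: 0.29 × 0.3 = 0.087.
Non-CYP routes (8%) are unchanged.
CL_new/CL_old = 0.0504 + 0.087 + 0.08 = 0.2174.
New steady-state plasma level = 18.7 / 0.2174 = 86.0 mg/L (concentration scales inversely with clearance).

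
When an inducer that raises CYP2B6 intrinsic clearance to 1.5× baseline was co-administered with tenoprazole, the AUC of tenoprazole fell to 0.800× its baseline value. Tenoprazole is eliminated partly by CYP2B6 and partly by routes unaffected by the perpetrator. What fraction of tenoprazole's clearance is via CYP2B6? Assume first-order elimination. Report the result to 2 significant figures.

CL'/CL = 1 / 0.800 = 1.25
1.5·fm + (1 − fm) = 1.25
fm = (1.25 − 1) / (1.5 − 1) = 0.50

0.50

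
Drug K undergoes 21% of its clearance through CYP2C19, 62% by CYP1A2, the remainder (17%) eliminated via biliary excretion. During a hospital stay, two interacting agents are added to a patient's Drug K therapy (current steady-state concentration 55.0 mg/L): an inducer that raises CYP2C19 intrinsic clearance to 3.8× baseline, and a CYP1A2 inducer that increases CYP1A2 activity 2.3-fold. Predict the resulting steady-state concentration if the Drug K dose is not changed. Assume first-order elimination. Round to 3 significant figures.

23.0 mg/L

The CYP2C19 pathway (21% of clearance) increases to 3.8× activity: 0.21 × 3.8 = 0.798.
The CYP1A2 pathway (62% of clearance) is boosted to 2.3× activity: 0.62 × 2.3 = 1.426.
Non-CYP routes (17%) are unchanged.
CL_new/CL_old = 0.798 + 1.426 + 0.17 = 2.394.
New steady-state concentration = 55.0 / 2.394 = 23.0 mg/L (concentration scales inversely with clearance).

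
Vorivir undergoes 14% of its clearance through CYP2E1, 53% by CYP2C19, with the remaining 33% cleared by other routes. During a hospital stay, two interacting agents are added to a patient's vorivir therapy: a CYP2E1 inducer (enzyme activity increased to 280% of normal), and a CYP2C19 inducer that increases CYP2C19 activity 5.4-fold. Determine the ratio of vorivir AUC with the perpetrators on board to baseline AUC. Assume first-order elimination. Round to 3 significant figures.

0.279

The CYP2E1 pathway (14% of clearance) rises to 2.8× activity: 0.14 × 2.8 = 0.392.
The CYP2C19 pathway (53% of clearance) rises to 5.4× activity: 0.53 × 5.4 = 2.862.
The remaining 33% of clearance is unaffected.
New clearance relative to baseline: 0.392 + 2.862 + 0.33 = 3.584.
Because AUC varies inversely with clearance, the combined effect is 1 / 3.584 = 0.279.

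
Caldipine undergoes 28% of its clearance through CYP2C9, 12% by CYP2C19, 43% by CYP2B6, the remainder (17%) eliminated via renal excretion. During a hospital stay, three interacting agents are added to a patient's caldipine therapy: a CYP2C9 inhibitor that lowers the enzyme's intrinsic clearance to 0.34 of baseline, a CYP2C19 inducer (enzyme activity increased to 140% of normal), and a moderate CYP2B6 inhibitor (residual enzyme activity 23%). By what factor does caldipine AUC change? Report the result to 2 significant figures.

CYP2C9: 0.28 × 0.34 = 0.0952
CYP2C19: 0.12 × 1.4 = 0.168
CYP2B6: 0.43 × 0.23 = 0.0989
Other: 0.17 (unchanged)
Relative clearance = 0.0952 + 0.168 + 0.0989 + 0.17 = 0.5321.
Net AUC ratio = 1 / 0.5321 = 1.9.

1.9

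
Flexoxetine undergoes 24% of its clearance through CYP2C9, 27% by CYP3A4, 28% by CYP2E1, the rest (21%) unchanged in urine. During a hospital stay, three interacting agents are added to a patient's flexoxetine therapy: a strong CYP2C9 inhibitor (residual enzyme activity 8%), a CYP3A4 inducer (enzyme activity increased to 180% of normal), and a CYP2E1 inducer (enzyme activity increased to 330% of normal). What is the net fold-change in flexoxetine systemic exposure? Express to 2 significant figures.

The CYP2C9 pathway (24% of clearance) falls to 0.08× activity: 0.24 × 0.08 = 0.0192.
The CYP3A4 pathway (27% of clearance) rises to 1.8× activity: 0.27 × 1.8 = 0.486.
The CYP2E1 pathway (28% of clearance) increases to 3.3× activity: 0.28 × 3.3 = 0.924.
Non-CYP routes (21%) are unchanged.
CL_new/CL_old = 0.0192 + 0.486 + 0.924 + 0.21 = 1.6392.
Because systemic exposure varies inversely with clearance, the combined effect is 1 / 1.6392 = 0.61.

0.61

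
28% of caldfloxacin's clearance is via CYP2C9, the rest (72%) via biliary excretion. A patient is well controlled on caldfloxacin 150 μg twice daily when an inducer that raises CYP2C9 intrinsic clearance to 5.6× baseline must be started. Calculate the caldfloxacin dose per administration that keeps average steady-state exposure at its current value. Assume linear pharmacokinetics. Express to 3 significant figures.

343 μg

The CYP2C9 pathway (28% of clearance) is boosted to 5.6× activity: 0.28 × 5.6 = 1.568.
Non-CYP routes (72%) are unchanged.
Relative clearance = 1.568 + 0.72 = 2.288.
To maintain the same steady-state level, dose must scale with clearance: new dose = 150 × 2.288 = 343 μg.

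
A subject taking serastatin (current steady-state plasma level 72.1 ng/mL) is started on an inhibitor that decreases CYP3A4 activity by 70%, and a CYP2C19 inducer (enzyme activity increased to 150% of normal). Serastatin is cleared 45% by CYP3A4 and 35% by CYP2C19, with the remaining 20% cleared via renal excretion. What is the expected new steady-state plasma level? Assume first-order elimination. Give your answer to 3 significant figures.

The CYP3A4 pathway (45% of clearance) drops to 0.3× activity: 0.45 × 0.3 = 0.135.
The CYP2C19 pathway (35% of clearance) increases to 1.5× activity: 0.35 × 1.5 = 0.525.
Non-CYP routes (20%) are unchanged.
Relative clearance = 0.135 + 0.525 + 0.2 = 0.86.
Dividing the baseline by the relative clearance: 72.1 / 0.86 = 83.8 ng/mL.

83.8 ng/mL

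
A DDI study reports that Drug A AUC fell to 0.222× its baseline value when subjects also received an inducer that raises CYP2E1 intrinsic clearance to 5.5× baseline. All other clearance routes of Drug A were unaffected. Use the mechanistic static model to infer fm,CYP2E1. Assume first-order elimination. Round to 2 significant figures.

Let x = fm,CYP2E1. Because AUC ∝ 1/CL, relative clearance rose to 1/0.222 = 4.505.
Setting x·5.5 + (1 − x) = 4.505 and solving: x = (4.505 − 1)/(5.5 − 1) = 0.78.

0.78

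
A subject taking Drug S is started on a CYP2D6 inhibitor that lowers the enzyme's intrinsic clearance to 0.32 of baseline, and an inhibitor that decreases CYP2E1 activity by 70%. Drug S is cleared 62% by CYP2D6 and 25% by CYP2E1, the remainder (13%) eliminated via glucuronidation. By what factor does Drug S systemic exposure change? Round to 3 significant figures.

The CYP2D6 pathway (62% of clearance) falls to 0.32× activity: 0.62 × 0.32 = 0.1984.
The CYP2E1 pathway (25% of clearance) is reduced to 0.3× activity: 0.25 × 0.3 = 0.075.
Non-CYP routes (13%) are unchanged.
CL_new/CL_old = 0.1984 + 0.075 + 0.13 = 0.4034.
Because systemic exposure varies inversely with clearance, the combined effect is 1 / 0.4034 = 2.48.

2.48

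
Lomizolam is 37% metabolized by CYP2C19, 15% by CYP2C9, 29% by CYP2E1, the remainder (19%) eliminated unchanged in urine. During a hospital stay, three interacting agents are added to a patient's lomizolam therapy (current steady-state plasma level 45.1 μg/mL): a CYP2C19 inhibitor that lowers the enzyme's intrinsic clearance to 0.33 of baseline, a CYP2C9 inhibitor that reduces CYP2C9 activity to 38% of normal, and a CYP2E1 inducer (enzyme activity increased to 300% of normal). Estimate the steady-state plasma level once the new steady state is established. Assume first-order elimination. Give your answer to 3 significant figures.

CYP2C19: 0.37 × 0.33 = 0.1221
CYP2C9: 0.15 × 0.38 = 0.057
CYP2E1: 0.29 × 3 = 0.87
Other: 0.19 (unchanged)
New clearance relative to baseline: 0.1221 + 0.057 + 0.87 + 0.19 = 1.2391.
Dividing the baseline by the relative clearance: 45.1 / 1.2391 = 36.4 μg/mL.

36.4 μg/mL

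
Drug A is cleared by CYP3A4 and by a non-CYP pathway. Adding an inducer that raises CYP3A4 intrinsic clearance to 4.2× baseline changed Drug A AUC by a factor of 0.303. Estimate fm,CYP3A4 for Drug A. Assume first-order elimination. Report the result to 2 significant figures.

Let x = fm,CYP3A4. Because AUC ∝ 1/CL, relative clearance rose to 1/0.303 = 3.3.
Setting x·4.2 + (1 − x) = 3.3 and solving: x = (3.3 − 1)/(4.2 − 1) = 0.72.

0.72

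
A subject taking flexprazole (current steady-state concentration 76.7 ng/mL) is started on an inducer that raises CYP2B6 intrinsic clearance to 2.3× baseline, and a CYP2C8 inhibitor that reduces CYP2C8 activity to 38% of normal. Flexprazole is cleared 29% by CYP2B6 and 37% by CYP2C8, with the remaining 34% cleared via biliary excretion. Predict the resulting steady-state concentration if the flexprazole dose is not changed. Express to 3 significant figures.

66.8 ng/mL

The CYP2B6 pathway (29% of clearance) rises to 2.3× activity: 0.29 × 2.3 = 0.667.
The CYP2C8 pathway (37% of clearance) is reduced to 0.38× activity: 0.37 × 0.38 = 0.1406.
The remaining 34% of clearance is unaffected.
New clearance relative to baseline: 0.667 + 0.1406 + 0.34 = 1.1476.
New steady-state concentration = 76.7 / 1.1476 = 66.8 ng/mL (concentration scales inversely with clearance).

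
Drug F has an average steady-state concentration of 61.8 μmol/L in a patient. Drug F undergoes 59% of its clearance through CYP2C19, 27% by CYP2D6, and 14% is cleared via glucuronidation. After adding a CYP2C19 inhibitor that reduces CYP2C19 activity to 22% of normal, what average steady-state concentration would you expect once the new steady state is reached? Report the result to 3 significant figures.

114 μmol/L

The CYP2C19 pathway (59% of clearance) drops to 0.22× activity: 0.59 × 0.22 = 0.1298.
CYP2D6 (27%) and the residual 14% are unaffected.
New clearance relative to baseline: 0.1298 + 0.27 + 0.14 = 0.5398.
Average steady-state concentration ∝ 1/CL, so new value = 61.8 / 0.5398 = 114 μmol/L.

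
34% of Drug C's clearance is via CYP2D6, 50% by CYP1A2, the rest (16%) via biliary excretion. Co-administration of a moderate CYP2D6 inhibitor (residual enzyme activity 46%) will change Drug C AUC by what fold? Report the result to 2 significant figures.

The CYP2D6 pathway (34% of clearance) drops to 0.46× activity: 0.34 × 0.46 = 0.1564.
CYP1A2 (50%) and the residual 16% are unaffected.
CL_new/CL_old = 0.1564 + 0.5 + 0.16 = 0.8164.
AUC ratio = CL_old/CL_new = 1 / 0.8164 = 1.2.

1.2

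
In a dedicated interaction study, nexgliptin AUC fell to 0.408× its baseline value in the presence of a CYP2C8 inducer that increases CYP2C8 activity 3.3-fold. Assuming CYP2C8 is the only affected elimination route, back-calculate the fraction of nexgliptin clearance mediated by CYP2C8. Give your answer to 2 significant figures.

0.63

Let x = fm,CYP2C8. Because AUC ∝ 1/CL, relative clearance rose to 1/0.408 = 2.451.
Only the CYP2C8 route changed, so 2.451 = x·3.3 + (1 − x), giving x = 0.63.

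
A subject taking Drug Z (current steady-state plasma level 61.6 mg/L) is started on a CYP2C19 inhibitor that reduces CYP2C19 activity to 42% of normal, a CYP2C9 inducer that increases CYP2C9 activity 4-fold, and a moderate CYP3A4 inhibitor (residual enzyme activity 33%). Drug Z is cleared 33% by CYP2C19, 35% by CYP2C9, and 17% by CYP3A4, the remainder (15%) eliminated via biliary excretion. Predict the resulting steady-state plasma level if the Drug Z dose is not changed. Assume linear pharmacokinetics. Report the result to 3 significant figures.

35.3 mg/L

CYP2C19: 0.33 × 0.42 = 0.1386
CYP2C9: 0.35 × 4 = 1.4
CYP3A4: 0.17 × 0.33 = 0.0561
Other: 0.15 (unchanged)
New clearance relative to baseline: 0.1386 + 1.4 + 0.0561 + 0.15 = 1.7447.
Steady-state plasma level ∝ 1/CL: new value = 61.6 / 1.7447 = 35.3 mg/L.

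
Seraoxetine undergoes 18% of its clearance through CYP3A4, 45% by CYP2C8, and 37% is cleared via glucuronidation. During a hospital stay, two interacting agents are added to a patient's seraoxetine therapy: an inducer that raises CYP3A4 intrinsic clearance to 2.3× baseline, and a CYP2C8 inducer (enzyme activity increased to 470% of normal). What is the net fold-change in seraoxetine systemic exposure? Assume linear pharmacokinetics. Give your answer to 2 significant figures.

0.34

The CYP3A4 pathway (18% of clearance) increases to 2.3× activity: 0.18 × 2.3 = 0.414.
The CYP2C8 pathway (45% of clearance) increases to 4.7× activity: 0.45 × 4.7 = 2.115.
The remaining 37% of clearance is unaffected.
Relative clearance = 0.414 + 2.115 + 0.37 = 2.899.
Net systemic exposure ratio = 1 / 2.899 = 0.34.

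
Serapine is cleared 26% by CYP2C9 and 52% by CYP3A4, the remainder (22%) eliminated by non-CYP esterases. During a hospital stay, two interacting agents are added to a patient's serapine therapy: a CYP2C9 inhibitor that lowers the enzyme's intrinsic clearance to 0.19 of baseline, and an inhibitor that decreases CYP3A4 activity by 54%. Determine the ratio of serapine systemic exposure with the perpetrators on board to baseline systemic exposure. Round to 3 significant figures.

CYP2C9: 0.26 × 0.19 = 0.0494
CYP3A4: 0.52 × 0.46 = 0.2392
Other: 0.22 (unchanged)
CL_new/CL_old = 0.0494 + 0.2392 + 0.22 = 0.5086.
Because systemic exposure varies inversely with clearance, the combined effect is 1 / 0.5086 = 1.97.

1.97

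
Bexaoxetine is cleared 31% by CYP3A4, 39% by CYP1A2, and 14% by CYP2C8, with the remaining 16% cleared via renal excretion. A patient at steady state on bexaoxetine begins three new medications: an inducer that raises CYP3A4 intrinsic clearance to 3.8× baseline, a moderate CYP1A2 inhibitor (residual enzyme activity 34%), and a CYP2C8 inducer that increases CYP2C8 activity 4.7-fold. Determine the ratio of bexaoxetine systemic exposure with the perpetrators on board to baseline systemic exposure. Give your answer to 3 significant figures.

0.470

The CYP3A4 pathway (31% of clearance) is boosted to 3.8× activity: 0.31 × 3.8 = 1.178.
The CYP1A2 pathway (39% of clearance) falls to 0.34× activity: 0.39 × 0.34 = 0.1326.
The CYP2C8 pathway (14% of clearance) rises to 4.7× activity: 0.14 × 4.7 = 0.658.
Non-CYP routes (16%) are unchanged.
CL_new/CL_old = 1.178 + 0.1326 + 0.658 + 0.16 = 2.1286.
Because systemic exposure varies inversely with clearance, the combined effect is 1 / 2.1286 = 0.470.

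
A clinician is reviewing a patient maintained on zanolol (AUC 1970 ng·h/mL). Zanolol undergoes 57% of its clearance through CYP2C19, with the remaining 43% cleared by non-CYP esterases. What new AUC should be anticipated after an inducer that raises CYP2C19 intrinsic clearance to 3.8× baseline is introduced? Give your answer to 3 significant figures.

759 ng·h/mL

The CYP2C19 pathway (57% of clearance) is boosted to 3.8× activity: 0.57 × 3.8 = 2.166.
Non-CYP routes (43%) are unchanged.
Relative clearance = 2.166 + 0.43 = 2.596.
New AUC = baseline ÷ relative clearance = 1970 / 2.596 = 759 ng·h/mL.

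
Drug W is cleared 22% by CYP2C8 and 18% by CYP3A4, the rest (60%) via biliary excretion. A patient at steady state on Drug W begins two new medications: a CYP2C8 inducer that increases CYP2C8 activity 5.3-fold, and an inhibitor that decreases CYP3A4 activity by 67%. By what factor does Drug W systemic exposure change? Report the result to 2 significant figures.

0.55

The CYP2C8 pathway (22% of clearance) increases to 5.3× activity: 0.22 × 5.3 = 1.166.
The CYP3A4 pathway (18% of clearance) is reduced to 0.33× activity: 0.18 × 0.33 = 0.0594.
Non-CYP routes (60%) are unchanged.
CL_new/CL_old = 1.166 + 0.0594 + 0.6 = 1.8254.
Systemic exposure ∝ 1/CL: fold-change = 1 / 1.8254 = 0.55.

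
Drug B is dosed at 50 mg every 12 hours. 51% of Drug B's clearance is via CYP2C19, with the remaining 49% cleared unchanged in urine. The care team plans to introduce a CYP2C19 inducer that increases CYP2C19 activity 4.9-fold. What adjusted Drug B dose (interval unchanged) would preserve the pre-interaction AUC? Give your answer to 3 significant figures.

149 mg

The CYP2C19 pathway (51% of clearance) rises to 4.9× activity: 0.51 × 4.9 = 2.499.
Non-CYP routes (49%) are unchanged.
New clearance relative to baseline: 2.499 + 0.49 = 2.989.
To maintain the same steady-state level, dose must scale with clearance: new dose = 50 × 2.989 = 149 mg.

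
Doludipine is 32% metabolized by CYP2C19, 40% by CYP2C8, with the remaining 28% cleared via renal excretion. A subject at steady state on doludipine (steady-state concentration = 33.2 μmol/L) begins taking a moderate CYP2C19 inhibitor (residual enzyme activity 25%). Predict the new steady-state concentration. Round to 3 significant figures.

CYP2C19: 0.32 × 0.25 = 0.08
CYP2C8: 0.4 (unchanged)
Other: 0.28 (unchanged)
New clearance relative to baseline: 0.08 + 0.4 + 0.28 = 0.76.
Steady-state concentration ∝ 1/CL, so new value = 33.2 / 0.76 = 43.7 μmol/L.

43.7 μmol/L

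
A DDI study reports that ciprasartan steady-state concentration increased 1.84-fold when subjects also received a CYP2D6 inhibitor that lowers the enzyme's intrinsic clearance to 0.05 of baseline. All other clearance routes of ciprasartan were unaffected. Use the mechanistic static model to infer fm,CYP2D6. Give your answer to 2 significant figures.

0.48

Write x for the fraction cleared via CYP2D6. The observed steady-state concentration change means clearance fell to 1/1.84 = 0.5435 of baseline.
Only the CYP2D6 route changed, so 0.5435 = x·0.05 + (1 − x), giving x = 0.48.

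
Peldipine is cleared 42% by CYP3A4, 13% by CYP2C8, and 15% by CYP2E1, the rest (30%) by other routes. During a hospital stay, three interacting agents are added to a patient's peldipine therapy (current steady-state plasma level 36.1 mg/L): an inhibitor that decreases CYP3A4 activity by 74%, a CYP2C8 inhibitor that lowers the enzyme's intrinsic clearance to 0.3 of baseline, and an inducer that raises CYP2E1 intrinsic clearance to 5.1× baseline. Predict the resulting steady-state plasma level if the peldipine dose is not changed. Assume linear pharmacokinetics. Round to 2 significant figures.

30 mg/L

CYP3A4: 0.42 × 0.26 = 0.1092
CYP2C8: 0.13 × 0.3 = 0.039
CYP2E1: 0.15 × 5.1 = 0.765
Other: 0.3 (unchanged)
New clearance relative to baseline: 0.1092 + 0.039 + 0.765 + 0.3 = 1.2132.
Steady-state plasma level ∝ 1/CL: new value = 36.1 / 1.2132 = 30 mg/L.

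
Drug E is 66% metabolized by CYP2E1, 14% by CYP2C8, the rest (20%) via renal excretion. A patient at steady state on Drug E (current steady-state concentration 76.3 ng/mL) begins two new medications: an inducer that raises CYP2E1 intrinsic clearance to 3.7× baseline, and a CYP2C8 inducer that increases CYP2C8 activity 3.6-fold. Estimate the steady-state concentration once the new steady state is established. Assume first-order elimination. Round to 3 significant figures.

The CYP2E1 pathway (66% of clearance) rises to 3.7× activity: 0.66 × 3.7 = 2.442.
The CYP2C8 pathway (14% of clearance) rises to 3.6× activity: 0.14 × 3.6 = 0.504.
Non-CYP routes (20%) are unchanged.
CL_new/CL_old = 2.442 + 0.504 + 0.2 = 3.146.
Steady-state concentration ∝ 1/CL: new value = 76.3 / 3.146 = 24.3 ng/mL.

24.3 ng/mL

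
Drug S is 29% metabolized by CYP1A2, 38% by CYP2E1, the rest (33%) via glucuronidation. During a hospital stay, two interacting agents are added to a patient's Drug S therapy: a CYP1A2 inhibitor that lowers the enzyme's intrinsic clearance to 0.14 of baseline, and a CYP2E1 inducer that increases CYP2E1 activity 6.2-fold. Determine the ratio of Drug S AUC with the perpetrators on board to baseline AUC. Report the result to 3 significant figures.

0.367

The CYP1A2 pathway (29% of clearance) falls to 0.14× activity: 0.29 × 0.14 = 0.0406.
The CYP2E1 pathway (38% of clearance) rises to 6.2× activity: 0.38 × 6.2 = 2.356.
Non-CYP routes (33%) are unchanged.
CL_new/CL_old = 0.0406 + 2.356 + 0.33 = 2.7266.
AUC ∝ 1/CL: fold-change = 1 / 2.7266 = 0.367.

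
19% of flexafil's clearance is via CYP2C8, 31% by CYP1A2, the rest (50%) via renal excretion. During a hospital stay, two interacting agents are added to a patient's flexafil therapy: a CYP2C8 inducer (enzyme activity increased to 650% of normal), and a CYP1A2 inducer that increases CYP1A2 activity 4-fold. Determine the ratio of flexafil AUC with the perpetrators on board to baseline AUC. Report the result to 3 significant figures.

0.336

CYP2C8: 0.19 × 6.5 = 1.235
CYP1A2: 0.31 × 4 = 1.24
Other: 0.5 (unchanged)
Relative clearance = 1.235 + 1.24 + 0.5 = 2.975.
Because AUC varies inversely with clearance, the combined effect is 1 / 2.975 = 0.336.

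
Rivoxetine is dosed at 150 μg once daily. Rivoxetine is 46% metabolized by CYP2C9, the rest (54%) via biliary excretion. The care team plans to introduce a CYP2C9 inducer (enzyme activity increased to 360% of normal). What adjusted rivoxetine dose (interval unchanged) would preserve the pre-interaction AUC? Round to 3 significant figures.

CYP2C9: 0.46 × 3.6 = 1.656
Other: 0.54 (unchanged)
New clearance relative to baseline: 1.656 + 0.54 = 2.196.
To maintain the same steady-state level, dose must scale with clearance: new dose = 150 × 2.196 = 329 μg.

329 μg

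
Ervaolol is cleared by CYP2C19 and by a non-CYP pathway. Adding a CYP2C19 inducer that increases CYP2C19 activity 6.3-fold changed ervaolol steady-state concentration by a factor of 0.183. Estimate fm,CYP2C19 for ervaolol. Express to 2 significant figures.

Let fm be the CYP2C19 fraction. New clearance relative to baseline = fm × 6.3 + (1 − fm).
Steady-state concentration ratio = 1 / (new CL fraction), so new CL fraction = 1 / 0.183 = 5.464.
fm × 6.3 + 1 − fm = 5.464  ⇒  fm × (6.3 − 1) = 4.464  ⇒  fm = 0.84.

0.84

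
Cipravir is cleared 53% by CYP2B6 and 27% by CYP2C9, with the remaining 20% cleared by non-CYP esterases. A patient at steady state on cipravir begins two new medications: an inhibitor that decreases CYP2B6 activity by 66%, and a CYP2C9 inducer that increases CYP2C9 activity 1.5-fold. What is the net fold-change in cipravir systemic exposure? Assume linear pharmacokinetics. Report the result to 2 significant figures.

1.3

The CYP2B6 pathway (53% of clearance) falls to 0.34× activity: 0.53 × 0.34 = 0.1802.
The CYP2C9 pathway (27% of clearance) increases to 1.5× activity: 0.27 × 1.5 = 0.405.
Non-CYP routes (20%) are unchanged.
CL_new/CL_old = 0.1802 + 0.405 + 0.2 = 0.7852.
Net systemic exposure ratio = 1 / 0.7852 = 1.3.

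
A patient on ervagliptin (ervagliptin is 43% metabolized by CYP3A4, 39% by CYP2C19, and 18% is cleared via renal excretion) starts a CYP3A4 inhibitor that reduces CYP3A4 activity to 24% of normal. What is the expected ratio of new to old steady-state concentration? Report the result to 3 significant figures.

CYP3A4: 0.43 × 0.24 = 0.1032
CYP2C19: 0.39 (unchanged)
Other: 0.18 (unchanged)
CL_new/CL_old = 0.1032 + 0.39 + 0.18 = 0.6732.
Steady-state concentration is inversely proportional to clearance, so the fold-change is 1 / 0.6732 = 1.49.

1.49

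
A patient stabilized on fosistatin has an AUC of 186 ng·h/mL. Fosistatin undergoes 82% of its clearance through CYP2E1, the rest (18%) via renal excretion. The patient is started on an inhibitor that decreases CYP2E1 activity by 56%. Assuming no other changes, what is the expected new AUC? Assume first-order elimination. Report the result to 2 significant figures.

3.4 × 10² ng·h/mL

The CYP2E1 pathway (82% of clearance) drops to 0.44× activity: 0.82 × 0.44 = 0.3608.
The remaining 18% of clearance is unaffected.
New clearance relative to baseline: 0.3608 + 0.18 = 0.5408.
AUC ∝ 1/CL, so new value = 186 / 0.5408 = 3.4 × 10² ng·h/mL.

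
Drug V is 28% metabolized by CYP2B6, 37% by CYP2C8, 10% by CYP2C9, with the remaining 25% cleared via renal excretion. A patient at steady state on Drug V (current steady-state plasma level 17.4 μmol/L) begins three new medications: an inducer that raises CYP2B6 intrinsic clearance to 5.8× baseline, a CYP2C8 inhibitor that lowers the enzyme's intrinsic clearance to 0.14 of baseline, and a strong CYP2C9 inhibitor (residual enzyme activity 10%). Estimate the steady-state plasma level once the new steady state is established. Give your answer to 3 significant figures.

The CYP2B6 pathway (28% of clearance) increases to 5.8× activity: 0.28 × 5.8 = 1.624.
The CYP2C8 pathway (37% of clearance) falls to 0.14× activity: 0.37 × 0.14 = 0.0518.
The CYP2C9 pathway (10% of clearance) drops to 0.1× activity: 0.1 × 0.1 = 0.01.
Non-CYP routes (25%) are unchanged.
CL_new/CL_old = 1.624 + 0.0518 + 0.01 + 0.25 = 1.9358.
Dividing the baseline by the relative clearance: 17.4 / 1.9358 = 8.99 μmol/L.

8.99 μmol/L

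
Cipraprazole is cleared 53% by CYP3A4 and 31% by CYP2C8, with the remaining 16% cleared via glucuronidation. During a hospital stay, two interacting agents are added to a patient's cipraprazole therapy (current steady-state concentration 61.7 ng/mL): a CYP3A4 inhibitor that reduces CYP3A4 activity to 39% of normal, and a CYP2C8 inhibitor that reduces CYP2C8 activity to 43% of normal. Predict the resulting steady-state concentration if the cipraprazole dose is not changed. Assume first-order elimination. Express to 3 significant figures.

123 ng/mL

The CYP3A4 pathway (53% of clearance) falls to 0.39× activity: 0.53 × 0.39 = 0.2067.
The CYP2C8 pathway (31% of clearance) falls to 0.43× activity: 0.31 × 0.43 = 0.1333.
The remaining 16% of clearance is unaffected.
New clearance relative to baseline: 0.2067 + 0.1333 + 0.16 = 0.5.
Steady-state concentration ∝ 1/CL: new value = 61.7 / 0.5 = 123 ng/mL.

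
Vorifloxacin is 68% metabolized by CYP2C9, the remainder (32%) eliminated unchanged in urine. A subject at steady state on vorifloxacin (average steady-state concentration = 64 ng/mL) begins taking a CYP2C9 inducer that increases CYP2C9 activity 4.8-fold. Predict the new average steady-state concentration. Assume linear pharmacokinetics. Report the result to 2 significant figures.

18 ng/mL

The CYP2C9 pathway (68% of clearance) increases to 4.8× activity: 0.68 × 4.8 = 3.264.
The remaining 32% of clearance is unaffected.
New clearance relative to baseline: 3.264 + 0.32 = 3.584.
With dosing unchanged, average steady-state concentration scales as 1/CL: 64 / 3.584 = 18 ng/mL.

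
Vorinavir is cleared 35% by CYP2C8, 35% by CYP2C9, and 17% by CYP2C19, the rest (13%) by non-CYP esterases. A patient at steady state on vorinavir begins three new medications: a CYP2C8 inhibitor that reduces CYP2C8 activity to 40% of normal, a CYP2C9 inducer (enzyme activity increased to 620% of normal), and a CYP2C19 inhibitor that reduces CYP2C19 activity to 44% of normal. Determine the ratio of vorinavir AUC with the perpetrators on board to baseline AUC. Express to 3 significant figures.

0.398

The CYP2C8 pathway (35% of clearance) falls to 0.4× activity: 0.35 × 0.4 = 0.14.
The CYP2C9 pathway (35% of clearance) rises to 6.2× activity: 0.35 × 6.2 = 2.17.
The CYP2C19 pathway (17% of clearance) is reduced to 0.44× activity: 0.17 × 0.44 = 0.0748.
Non-CYP routes (13%) are unchanged.
New clearance relative to baseline: 0.14 + 2.17 + 0.0748 + 0.13 = 2.5148.
Because AUC varies inversely with clearance, the combined effect is 1 / 2.5148 = 0.398.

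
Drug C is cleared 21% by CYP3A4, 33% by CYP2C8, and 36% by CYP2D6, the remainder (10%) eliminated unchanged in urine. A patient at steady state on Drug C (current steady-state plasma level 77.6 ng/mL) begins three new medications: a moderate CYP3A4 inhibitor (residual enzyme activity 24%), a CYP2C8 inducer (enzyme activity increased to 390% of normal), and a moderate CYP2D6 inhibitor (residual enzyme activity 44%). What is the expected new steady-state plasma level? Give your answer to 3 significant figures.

48.6 ng/mL

CYP3A4: 0.21 × 0.24 = 0.0504
CYP2C8: 0.33 × 3.9 = 1.287
CYP2D6: 0.36 × 0.44 = 0.1584
Other: 0.1 (unchanged)
New clearance relative to baseline: 0.0504 + 1.287 + 0.1584 + 0.1 = 1.5958.
Dividing the baseline by the relative clearance: 77.6 / 1.5958 = 48.6 ng/mL.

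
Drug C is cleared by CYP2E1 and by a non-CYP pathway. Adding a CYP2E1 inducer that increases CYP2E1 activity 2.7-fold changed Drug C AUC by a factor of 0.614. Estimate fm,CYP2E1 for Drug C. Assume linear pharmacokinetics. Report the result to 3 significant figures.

CL'/CL = 1 / 0.614 = 1.629
2.7·fm + (1 − fm) = 1.629
fm = (1.629 − 1) / (2.7 − 1) = 0.370

0.370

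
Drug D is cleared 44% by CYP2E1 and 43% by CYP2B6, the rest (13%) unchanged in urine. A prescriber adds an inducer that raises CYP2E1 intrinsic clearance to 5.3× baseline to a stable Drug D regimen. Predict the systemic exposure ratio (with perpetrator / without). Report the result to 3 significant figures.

0.346

The CYP2E1 pathway (44% of clearance) is boosted to 5.3× activity: 0.44 × 5.3 = 2.332.
CYP2B6 (43%) and the residual 13% are unaffected.
CL_new/CL_old = 2.332 + 0.43 + 0.13 = 2.892.
Systemic exposure is inversely proportional to clearance, so the fold-change is 1 / 2.892 = 0.346.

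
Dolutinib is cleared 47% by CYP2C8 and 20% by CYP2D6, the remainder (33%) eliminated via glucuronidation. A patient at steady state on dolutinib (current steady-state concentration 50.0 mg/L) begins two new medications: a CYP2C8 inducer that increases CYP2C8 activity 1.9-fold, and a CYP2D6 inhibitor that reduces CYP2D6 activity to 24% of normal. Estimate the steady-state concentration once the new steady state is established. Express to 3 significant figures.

39.3 mg/L

The CYP2C8 pathway (47% of clearance) is boosted to 1.9× activity: 0.47 × 1.9 = 0.893.
The CYP2D6 pathway (20% of clearance) is reduced to 0.24× activity: 0.2 × 0.24 = 0.048.
The remaining 33% of clearance is unaffected.
Relative clearance = 0.893 + 0.048 + 0.33 = 1.271.
Dividing the baseline by the relative clearance: 50.0 / 1.271 = 39.3 mg/L.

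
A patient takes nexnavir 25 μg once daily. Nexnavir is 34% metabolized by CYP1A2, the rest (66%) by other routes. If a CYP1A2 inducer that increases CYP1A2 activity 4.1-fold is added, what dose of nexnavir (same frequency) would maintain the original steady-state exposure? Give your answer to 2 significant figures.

51 μg

CYP1A2: 0.34 × 4.1 = 1.394
Other: 0.66 (unchanged)
CL_new/CL_old = 1.394 + 0.66 = 2.054.
Css,avg = (dose rate)/CL, so holding Css fixed requires dose ∝ CL: 25 × 2.054 = 51 μg.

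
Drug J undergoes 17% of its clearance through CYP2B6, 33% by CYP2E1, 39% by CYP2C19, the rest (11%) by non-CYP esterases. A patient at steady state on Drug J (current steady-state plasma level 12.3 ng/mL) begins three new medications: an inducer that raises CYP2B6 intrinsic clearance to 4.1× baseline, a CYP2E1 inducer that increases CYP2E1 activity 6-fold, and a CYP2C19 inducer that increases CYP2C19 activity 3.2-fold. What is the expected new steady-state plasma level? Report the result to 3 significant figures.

CYP2B6: 0.17 × 4.1 = 0.697
CYP2E1: 0.33 × 6 = 1.98
CYP2C19: 0.39 × 3.2 = 1.248
Other: 0.11 (unchanged)
Relative clearance = 0.697 + 1.98 + 1.248 + 0.11 = 4.035.
Steady-state plasma level ∝ 1/CL: new value = 12.3 / 4.035 = 3.05 ng/mL.

3.05 ng/mL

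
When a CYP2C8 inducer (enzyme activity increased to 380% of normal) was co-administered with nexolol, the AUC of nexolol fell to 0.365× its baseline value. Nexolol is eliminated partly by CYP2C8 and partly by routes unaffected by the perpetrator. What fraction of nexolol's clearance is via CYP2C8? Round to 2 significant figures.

0.62

CL'/CL = 1 / 0.365 = 2.74
3.8·fm + (1 − fm) = 2.74
fm = (2.74 − 1) / (3.8 − 1) = 0.62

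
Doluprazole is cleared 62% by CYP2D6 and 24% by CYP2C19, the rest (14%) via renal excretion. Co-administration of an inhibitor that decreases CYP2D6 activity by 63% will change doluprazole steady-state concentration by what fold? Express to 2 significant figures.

The CYP2D6 pathway (62% of clearance) is reduced to 0.37× activity: 0.62 × 0.37 = 0.2294.
CYP2C19 (24%) and the residual 14% are unaffected.
New clearance relative to baseline: 0.2294 + 0.24 + 0.14 = 0.6094.
Steady-state concentration is inversely proportional to clearance, so the fold-change is 1 / 0.6094 = 1.6.

1.6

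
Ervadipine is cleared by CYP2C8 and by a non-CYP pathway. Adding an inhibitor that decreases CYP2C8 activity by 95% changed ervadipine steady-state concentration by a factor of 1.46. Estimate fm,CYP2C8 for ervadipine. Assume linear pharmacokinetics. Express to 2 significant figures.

CL'/CL = 1 / 1.46 = 0.6849
0.05·fm + (1 − fm) = 0.6849
fm = (0.6849 − 1) / (0.05 − 1) = 0.33

0.33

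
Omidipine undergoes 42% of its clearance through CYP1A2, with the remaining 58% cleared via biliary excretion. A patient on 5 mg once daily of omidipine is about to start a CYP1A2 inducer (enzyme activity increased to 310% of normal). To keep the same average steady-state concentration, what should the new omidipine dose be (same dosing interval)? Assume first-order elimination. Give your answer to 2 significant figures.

CYP1A2: 0.42 × 3.1 = 1.302
Other: 0.58 (unchanged)
Relative clearance = 1.302 + 0.58 = 1.882.
To maintain the same steady-state level, dose must scale with clearance: new dose = 5 × 1.882 = 9.4 mg.

9.4 mg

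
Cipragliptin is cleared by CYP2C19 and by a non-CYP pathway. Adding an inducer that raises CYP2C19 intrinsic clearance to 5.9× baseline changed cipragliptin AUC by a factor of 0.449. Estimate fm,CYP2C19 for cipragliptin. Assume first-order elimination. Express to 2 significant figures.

Let x = fm,CYP2C19. Because AUC ∝ 1/CL, relative clearance rose to 1/0.449 = 2.227.
Only the CYP2C19 route changed, so 2.227 = x·5.9 + (1 − x), giving x = 0.25.

0.25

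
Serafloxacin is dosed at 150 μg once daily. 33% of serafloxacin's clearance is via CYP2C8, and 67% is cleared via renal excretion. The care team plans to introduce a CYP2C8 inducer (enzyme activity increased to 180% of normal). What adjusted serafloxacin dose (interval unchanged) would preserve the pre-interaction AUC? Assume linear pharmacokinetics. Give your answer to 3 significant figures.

The CYP2C8 pathway (33% of clearance) increases to 1.8× activity: 0.33 × 1.8 = 0.594.
The remaining 67% of clearance is unaffected.
Relative clearance = 0.594 + 0.67 = 1.264.
Exposure is unchanged when dose changes in proportion to clearance. New dose = 150 μg × 1.264 = 190 μg.

190 μg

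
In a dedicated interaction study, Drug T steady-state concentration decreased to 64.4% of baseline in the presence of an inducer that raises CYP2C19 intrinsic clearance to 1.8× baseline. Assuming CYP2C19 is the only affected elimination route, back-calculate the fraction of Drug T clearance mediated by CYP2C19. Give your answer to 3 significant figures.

Call the CYP2C19 fraction fm. After the interaction, CL_new/CL_old = fm × 1.8 + (1 − fm).
Steady-state concentration ratio = 1 / (new CL fraction), so new CL fraction = 1 / 0.644 = 1.553.
fm × 1.8 + 1 − fm = 1.553  ⇒  fm × (1.8 − 1) = 0.5528  ⇒  fm = 0.691.

0.691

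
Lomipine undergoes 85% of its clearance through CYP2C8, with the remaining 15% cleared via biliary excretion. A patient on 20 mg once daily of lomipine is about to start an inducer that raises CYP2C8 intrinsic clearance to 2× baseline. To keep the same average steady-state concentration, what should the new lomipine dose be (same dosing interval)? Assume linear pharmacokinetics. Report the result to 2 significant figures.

CYP2C8: 0.85 × 2 = 1.7
Other: 0.15 (unchanged)
New clearance relative to baseline: 1.7 + 0.15 = 1.85.
To maintain the same steady-state level, dose must scale with clearance: new dose = 20 × 1.85 = 37 mg.

37 mg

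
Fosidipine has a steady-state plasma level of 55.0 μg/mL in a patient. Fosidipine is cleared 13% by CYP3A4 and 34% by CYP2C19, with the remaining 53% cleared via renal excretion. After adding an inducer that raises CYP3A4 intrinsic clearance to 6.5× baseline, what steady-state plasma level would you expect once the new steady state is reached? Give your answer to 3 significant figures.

The CYP3A4 pathway (13% of clearance) rises to 6.5× activity: 0.13 × 6.5 = 0.845.
CYP2C19 (34%) and the residual 53% are unaffected.
CL_new/CL_old = 0.845 + 0.34 + 0.53 = 1.715.
Steady-state plasma level ∝ 1/CL, so new value = 55.0 / 1.715 = 32.1 μg/mL.

32.1 μg/mL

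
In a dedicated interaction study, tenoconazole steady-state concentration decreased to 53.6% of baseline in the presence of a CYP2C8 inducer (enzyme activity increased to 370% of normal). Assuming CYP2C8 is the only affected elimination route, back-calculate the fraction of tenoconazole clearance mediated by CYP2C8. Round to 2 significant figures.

Call the CYP2C8 fraction fm. After the interaction, CL_new/CL_old = fm × 3.7 + (1 − fm).
Steady-state concentration ratio = 1 / (new CL fraction), so new CL fraction = 1 / 0.536 = 1.866.
fm × 3.7 + 1 − fm = 1.866  ⇒  fm × (3.7 − 1) = 0.8657  ⇒  fm = 0.32.

0.32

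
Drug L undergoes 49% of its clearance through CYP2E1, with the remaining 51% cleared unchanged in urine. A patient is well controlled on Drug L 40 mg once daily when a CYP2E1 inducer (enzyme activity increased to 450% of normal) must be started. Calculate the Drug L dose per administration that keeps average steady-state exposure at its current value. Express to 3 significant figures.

109 mg

CYP2E1: 0.49 × 4.5 = 2.205
Other: 0.51 (unchanged)
Relative clearance = 2.205 + 0.51 = 2.715.
Exposure is unchanged when dose changes in proportion to clearance. New dose = 40 mg × 2.715 = 109 mg.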